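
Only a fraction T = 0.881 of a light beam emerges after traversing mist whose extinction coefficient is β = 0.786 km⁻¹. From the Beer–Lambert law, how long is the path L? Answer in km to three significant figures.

0.161 km

Beer–Lambert: T = exp(−βL) ⇒ L = −ln(T)/β = −ln(0.881)/0.786 = 0.1267/0.786 = 0.1612 km.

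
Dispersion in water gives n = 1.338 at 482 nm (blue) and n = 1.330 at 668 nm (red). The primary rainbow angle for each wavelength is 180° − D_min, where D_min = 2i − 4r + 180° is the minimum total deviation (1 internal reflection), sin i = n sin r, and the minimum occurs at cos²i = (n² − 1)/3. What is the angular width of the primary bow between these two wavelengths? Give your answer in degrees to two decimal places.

1.16°

At 482 nm (n = 1.338): cos²i = 0.26341 → i = 59.120°, r = 39.899°, D_min = 138.643°, rainbow angle = 41.357°.
At 668 nm (n = 1.330): cos²i = 0.25630 → i = 59.585°, r = 40.422°, D_min = 137.484°, rainbow angle = 42.516°.
Angular width = |41.357° − 42.516°| = 1.160°.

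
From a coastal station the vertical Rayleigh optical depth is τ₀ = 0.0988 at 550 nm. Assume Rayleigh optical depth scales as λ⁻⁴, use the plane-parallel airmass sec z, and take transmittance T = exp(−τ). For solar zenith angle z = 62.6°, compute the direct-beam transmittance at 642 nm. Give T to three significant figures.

sec 62.6° = 2.1730.
τ = 0.0988 × (550/642)⁴ × 2.1730 = 0.0988 × 0.5387 × 2.1730 = 0.1156.
T = exp(−0.1156) = 0.8908.

0.891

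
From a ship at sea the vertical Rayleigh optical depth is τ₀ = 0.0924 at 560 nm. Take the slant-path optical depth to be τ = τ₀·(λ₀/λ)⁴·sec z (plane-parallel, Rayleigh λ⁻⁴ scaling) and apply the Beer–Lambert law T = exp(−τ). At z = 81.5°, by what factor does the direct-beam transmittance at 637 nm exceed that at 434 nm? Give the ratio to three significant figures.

3.89

Airmass: sec 81.5° = 6.7655.
τ(637 nm) = 0.0924 × (560/637)⁴ × 6.7655 = 0.0924 × 0.5973 × 6.7655 = 0.3734.
τ(434 nm) = 0.0924 × (560/434)⁴ × 6.7655 = 0.0924 × 2.7720 × 6.7655 = 1.7329.
T(637)/T(434) = exp(τ_B − τ_A) = exp(1.3595) = 3.8941.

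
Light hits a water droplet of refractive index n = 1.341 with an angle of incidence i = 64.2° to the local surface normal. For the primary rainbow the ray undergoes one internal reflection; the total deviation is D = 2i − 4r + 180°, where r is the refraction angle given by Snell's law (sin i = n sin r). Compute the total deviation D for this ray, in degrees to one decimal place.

139.7°

sin r = sin 64.2° / 1.341 = 0.9003/1.341 = 0.6714; r = 42.17°.
D = 2·64.2° − 4·42.17° + 180° = 128.40° − 168.69° + 180° = 139.71°.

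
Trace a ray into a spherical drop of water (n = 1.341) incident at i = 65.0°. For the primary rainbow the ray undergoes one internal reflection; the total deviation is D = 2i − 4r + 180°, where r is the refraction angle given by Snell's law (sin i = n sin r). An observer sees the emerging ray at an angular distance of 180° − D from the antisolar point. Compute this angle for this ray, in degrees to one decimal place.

sin r = sin 65.0° / 1.341 = 0.9063/1.341 = 0.6758; r = 42.52°.
D = 2·65.0° − 4·42.52° + 180° = 130.00° − 170.08° + 180° = 139.92°.
Angle from antisolar point = 180° − D = 40.08°.

40.1°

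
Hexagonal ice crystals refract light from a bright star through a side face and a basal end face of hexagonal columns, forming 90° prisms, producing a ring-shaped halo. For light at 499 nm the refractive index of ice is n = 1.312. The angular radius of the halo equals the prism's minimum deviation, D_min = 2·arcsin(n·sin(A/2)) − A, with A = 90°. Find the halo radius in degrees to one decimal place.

n·sin(A/2) = 1.312 × sin 45° = 1.312 × 0.7071 = 0.9277.
D_min = 2·arcsin(0.9277) − 90° = 2 × 68.083° − 90° = 46.166°.

46.2°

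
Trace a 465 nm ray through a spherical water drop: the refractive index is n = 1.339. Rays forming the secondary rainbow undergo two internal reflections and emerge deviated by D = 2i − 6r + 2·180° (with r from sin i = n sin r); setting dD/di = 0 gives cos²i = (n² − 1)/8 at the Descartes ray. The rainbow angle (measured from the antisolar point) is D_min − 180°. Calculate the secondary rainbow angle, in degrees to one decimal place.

cos²i = (1.79292 − 1)/8 = 0.09912; i = arccos(0.31483) = 71.650°.
sin r = sin 71.650°/1.339 = 0.70885; r = 45.141°.
D_min = 2·71.650° − 6·45.141° + 360° = 232.451°.
Rainbow angle = D_min − 180° = 52.451°.

52.5°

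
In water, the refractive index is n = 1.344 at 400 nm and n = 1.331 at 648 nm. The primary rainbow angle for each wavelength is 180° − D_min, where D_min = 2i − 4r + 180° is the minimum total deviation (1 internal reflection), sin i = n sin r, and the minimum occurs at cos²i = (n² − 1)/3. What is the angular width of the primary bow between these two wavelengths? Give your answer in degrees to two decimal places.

1.86°

At 400 nm (n = 1.344): cos²i = 0.26878 → i = 58.772°, r = 39.512°, D_min = 139.495°, rainbow angle = 40.505°.
At 648 nm (n = 1.331): cos²i = 0.25719 → i = 59.527°, r = 40.356°, D_min = 137.630°, rainbow angle = 42.370°.
Angular width = |40.505° − 42.370°| = 1.865°.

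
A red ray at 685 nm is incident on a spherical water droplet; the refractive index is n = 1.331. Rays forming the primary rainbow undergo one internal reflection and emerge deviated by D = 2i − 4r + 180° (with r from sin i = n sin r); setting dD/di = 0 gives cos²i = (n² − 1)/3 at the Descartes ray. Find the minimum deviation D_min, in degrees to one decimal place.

137.6°

cos²i = (1.77156 − 1)/3 = 0.25719; i = arccos(0.50714) = 59.527°.
sin r = sin 59.527°/1.331 = 0.64753; r = 40.356°.
D_min = 2·59.527° − 4·40.356° + 180° = 137.630°.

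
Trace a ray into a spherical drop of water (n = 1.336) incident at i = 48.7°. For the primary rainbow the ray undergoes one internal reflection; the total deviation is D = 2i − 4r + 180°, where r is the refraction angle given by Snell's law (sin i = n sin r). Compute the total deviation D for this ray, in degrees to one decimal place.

140.5°

sin r = sin 48.7° / 1.336 = 0.7513/1.336 = 0.5623; r = 34.22°.
D = 2·48.7° − 4·34.22° + 180° = 97.40° − 136.87° + 180° = 140.53°.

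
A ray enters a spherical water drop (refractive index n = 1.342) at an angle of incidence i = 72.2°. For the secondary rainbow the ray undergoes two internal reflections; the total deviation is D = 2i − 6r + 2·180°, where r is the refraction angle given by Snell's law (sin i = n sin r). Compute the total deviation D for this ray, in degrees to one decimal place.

233.2°

sin r = sin 72.2° / 1.342 = 0.9521/1.342 = 0.7095; r = 45.19°.
D = 2·72.2° − 6·45.19° + 2·180° = 144.40° − 271.16° + 360° = 233.24°.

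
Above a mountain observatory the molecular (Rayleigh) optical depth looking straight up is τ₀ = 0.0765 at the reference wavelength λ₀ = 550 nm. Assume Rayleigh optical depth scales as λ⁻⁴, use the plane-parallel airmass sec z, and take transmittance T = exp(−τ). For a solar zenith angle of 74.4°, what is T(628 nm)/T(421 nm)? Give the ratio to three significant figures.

1.94

Airmass: sec 74.4° = 3.7186.
τ(628 nm) = 0.0765 × (550/628)⁴ × 3.7186 = 0.0765 × 0.5883 × 3.7186 = 0.1674.
τ(421 nm) = 0.0765 × (550/421)⁴ × 3.7186 = 0.0765 × 2.9129 × 3.7186 = 0.8286.
T(628)/T(421) = exp(τ_B − τ_A) = exp(0.6613) = 1.9373.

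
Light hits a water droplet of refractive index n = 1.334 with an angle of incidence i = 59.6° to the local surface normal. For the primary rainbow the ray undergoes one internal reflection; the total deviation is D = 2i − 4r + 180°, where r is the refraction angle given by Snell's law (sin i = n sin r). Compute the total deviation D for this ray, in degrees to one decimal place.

138.1°

sin r = sin 59.6° / 1.334 = 0.8625/1.334 = 0.6466; r = 40.28°.
D = 2·59.6° − 4·40.28° + 180° = 119.20° − 161.13° + 180° = 138.07°.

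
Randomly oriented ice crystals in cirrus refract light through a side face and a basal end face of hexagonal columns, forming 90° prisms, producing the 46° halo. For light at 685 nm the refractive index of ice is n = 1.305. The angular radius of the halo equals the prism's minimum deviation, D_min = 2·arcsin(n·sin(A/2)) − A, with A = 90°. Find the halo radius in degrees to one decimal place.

44.7°

n·sin(A/2) = 1.305 × sin 45° = 1.305 × 0.7071 = 0.9228.
D_min = 2·arcsin(0.9228) − 90° = 2 × 67.335° − 90° = 44.670°.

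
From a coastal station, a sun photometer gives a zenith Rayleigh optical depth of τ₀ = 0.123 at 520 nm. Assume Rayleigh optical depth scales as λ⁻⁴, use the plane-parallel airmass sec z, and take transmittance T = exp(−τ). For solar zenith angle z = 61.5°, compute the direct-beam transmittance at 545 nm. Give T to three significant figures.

0.808

sec 61.5° = 2.0957.
τ = 0.123 × (520/545)⁴ × 2.0957 = 0.123 × 0.8288 × 2.0957 = 0.2136.
T = exp(−0.2136) = 0.8076.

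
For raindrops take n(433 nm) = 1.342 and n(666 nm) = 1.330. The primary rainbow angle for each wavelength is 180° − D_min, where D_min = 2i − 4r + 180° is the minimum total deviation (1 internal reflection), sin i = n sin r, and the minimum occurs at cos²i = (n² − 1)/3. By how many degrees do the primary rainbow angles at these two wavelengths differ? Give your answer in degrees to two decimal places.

1.73°

At 433 nm (n = 1.342): cos²i = 0.26699 → i = 58.888°, r = 39.641°, D_min = 139.213°, rainbow angle = 40.787°.
At 666 nm (n = 1.330): cos²i = 0.25630 → i = 59.585°, r = 40.422°, D_min = 137.484°, rainbow angle = 42.516°.
Angular width = |40.787° − 42.516°| = 1.729°.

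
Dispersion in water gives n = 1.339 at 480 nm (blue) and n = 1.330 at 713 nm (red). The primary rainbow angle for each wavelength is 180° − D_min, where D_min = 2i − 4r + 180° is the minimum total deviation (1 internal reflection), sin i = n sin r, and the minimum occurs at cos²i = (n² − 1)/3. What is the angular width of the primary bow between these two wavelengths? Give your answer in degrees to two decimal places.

1.30°

At 480 nm (n = 1.339): cos²i = 0.26431 → i = 59.062°, r = 39.834°, D_min = 138.786°, rainbow angle = 41.214°.
At 713 nm (n = 1.330): cos²i = 0.25630 → i = 59.585°, r = 40.422°, D_min = 137.484°, rainbow angle = 42.516°.
Angular width = |41.214° − 42.516°| = 1.303°.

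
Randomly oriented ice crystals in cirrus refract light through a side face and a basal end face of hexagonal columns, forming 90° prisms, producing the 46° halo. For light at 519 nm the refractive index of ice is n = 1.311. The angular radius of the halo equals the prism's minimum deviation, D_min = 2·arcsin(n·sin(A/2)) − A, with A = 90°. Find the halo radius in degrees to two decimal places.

45.95°

n·sin(A/2) = 1.311 × sin 45° = 1.311 × 0.7071 = 0.9270.
D_min = 2·arcsin(0.9270) − 90° = 2 × 67.974° − 90° = 45.949°.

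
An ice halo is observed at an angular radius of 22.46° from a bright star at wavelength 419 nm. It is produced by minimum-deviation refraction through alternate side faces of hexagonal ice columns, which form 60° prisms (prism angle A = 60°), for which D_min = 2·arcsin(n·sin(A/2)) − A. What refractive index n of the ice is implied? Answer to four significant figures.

Rearranging: n = sin((D_min + A)/2) / sin(A/2).
(D_min + A)/2 = (22.46° + 60°)/2 = 41.230°.
n = sin 41.230° / sin 30° = 0.6591 / 0.5000 = 1.3182.

1.318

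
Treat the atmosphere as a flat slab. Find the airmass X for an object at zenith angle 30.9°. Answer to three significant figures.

X = sec z = 1/cos 30.9° = 1/0.8581 = 1.1654.

1.17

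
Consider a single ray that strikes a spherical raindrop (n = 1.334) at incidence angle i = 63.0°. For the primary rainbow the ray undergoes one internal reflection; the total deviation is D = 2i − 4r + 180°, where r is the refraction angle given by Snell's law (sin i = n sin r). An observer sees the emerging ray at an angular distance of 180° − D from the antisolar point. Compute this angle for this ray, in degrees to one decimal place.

sin r = sin 63.0° / 1.334 = 0.8910/1.334 = 0.6679; r = 41.91°.
D = 2·63.0° − 4·41.91° + 180° = 126.00° − 167.63° + 180° = 138.37°.
Angle from antisolar point = 180° − D = 41.63°.

41.6°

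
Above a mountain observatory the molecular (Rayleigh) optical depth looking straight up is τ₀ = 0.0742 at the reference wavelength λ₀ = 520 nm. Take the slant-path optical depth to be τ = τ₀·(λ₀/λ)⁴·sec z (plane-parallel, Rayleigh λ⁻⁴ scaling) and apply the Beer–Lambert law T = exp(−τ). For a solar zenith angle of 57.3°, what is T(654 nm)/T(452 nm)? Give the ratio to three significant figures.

1.20

Airmass: sec 57.3° = 1.8510.
τ(654 nm) = 0.0742 × (520/654)⁴ × 1.8510 = 0.0742 × 0.3997 × 1.8510 = 0.0549.
τ(452 nm) = 0.0742 × (520/452)⁴ × 1.8510 = 0.0742 × 1.7517 × 1.8510 = 0.2406.
T(654)/T(452) = exp(τ_B − τ_A) = exp(0.1857) = 1.2041.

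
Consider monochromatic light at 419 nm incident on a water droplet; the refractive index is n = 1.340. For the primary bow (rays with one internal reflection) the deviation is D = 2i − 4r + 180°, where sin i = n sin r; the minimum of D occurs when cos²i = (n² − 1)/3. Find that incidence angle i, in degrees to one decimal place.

cos²i = (1.340² − 1)/3 = (1.79560 − 1)/3 = 0.26520.
cos i = 0.51498, so i = 59.004°.

59.0°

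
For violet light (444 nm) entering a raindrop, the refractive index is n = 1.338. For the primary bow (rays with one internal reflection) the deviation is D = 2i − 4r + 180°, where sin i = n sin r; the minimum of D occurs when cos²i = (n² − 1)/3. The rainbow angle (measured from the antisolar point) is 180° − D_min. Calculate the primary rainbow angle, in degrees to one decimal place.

41.4°

cos²i = (1.79024 − 1)/3 = 0.26341; i = arccos(0.51324) = 59.120°.
sin r = sin 59.120°/1.338 = 0.64144; r = 39.899°.
D_min = 2·59.120° − 4·39.899° + 180° = 138.643°.
Rainbow angle = 180° − D_min = 41.357°.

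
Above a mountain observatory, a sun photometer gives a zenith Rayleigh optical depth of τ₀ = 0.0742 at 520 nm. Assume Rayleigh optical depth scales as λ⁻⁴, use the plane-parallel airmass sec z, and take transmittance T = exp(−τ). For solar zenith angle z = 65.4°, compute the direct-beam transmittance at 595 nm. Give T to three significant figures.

0.901

sec 65.4° = 2.4022.
τ = 0.0742 × (520/595)⁴ × 2.4022 = 0.0742 × 0.5834 × 2.4022 = 0.1040.
T = exp(−0.1040) = 0.9012.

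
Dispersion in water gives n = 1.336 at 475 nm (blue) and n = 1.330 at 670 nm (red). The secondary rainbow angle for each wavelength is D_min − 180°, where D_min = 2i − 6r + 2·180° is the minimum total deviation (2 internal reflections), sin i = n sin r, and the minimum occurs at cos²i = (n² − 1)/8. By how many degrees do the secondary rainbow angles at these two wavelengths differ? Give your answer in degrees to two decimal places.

1.57°

At 475 nm (n = 1.336): cos²i = 0.09811 → i = 71.746°, r = 45.303°, D_min = 231.674°, rainbow angle = 51.674°.
At 670 nm (n = 1.330): cos²i = 0.09611 → i = 71.940°, r = 45.630°, D_min = 230.101°, rainbow angle = 50.101°.
Angular width = |51.674° − 50.101°| = 1.573°.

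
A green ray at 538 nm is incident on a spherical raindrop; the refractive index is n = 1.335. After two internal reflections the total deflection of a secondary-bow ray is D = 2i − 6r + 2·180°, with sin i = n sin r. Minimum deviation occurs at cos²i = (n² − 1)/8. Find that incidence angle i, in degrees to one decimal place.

71.8°

cos²i = (1.335² − 1)/8 = (1.78222 − 1)/8 = 0.09778.
cos i = 0.31269, so i = 71.778°.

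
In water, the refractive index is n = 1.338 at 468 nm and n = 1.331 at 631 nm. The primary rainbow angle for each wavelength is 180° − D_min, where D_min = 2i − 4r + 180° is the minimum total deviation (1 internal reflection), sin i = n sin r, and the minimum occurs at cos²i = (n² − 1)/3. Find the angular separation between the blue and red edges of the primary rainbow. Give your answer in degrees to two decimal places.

At 468 nm (n = 1.338): cos²i = 0.26341 → i = 59.120°, r = 39.899°, D_min = 138.643°, rainbow angle = 41.357°.
At 631 nm (n = 1.331): cos²i = 0.25719 → i = 59.527°, r = 40.356°, D_min = 137.630°, rainbow angle = 42.370°.
Angular width = |41.357° − 42.370°| = 1.013°.

1.01°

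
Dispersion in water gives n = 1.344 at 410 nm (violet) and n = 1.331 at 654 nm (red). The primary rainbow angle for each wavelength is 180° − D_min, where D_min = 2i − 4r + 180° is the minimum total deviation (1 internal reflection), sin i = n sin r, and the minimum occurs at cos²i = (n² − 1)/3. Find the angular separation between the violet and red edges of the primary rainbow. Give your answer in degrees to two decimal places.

1.86°

At 410 nm (n = 1.344): cos²i = 0.26878 → i = 58.772°, r = 39.512°, D_min = 139.495°, rainbow angle = 40.505°.
At 654 nm (n = 1.331): cos²i = 0.25719 → i = 59.527°, r = 40.356°, D_min = 137.630°, rainbow angle = 42.370°.
Angular width = |40.505° − 42.370°| = 1.865°.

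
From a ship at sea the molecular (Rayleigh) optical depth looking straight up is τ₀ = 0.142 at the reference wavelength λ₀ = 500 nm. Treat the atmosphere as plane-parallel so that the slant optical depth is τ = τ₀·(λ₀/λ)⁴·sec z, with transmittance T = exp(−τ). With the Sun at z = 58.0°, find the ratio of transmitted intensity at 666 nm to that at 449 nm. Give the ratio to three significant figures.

Airmass: sec 58.0° = 1.8871.
τ(666 nm) = 0.142 × (500/666)⁴ × 1.8871 = 0.142 × 0.3177 × 1.8871 = 0.0851.
τ(449 nm) = 0.142 × (500/449)⁴ × 1.8871 = 0.142 × 1.5378 × 1.8871 = 0.4121.
T(666)/T(449) = exp(τ_B − τ_A) = exp(0.3269) = 1.3867.

1.39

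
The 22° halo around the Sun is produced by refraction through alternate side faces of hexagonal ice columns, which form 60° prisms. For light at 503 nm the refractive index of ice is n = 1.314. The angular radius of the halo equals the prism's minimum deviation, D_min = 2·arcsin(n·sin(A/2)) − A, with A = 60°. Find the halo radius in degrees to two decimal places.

22.14°

n·sin(A/2) = 1.314 × sin 30° = 1.314 × 0.5000 = 0.6570.
D_min = 2·arcsin(0.6570) − 60° = 2 × 41.071° − 60° = 22.143°.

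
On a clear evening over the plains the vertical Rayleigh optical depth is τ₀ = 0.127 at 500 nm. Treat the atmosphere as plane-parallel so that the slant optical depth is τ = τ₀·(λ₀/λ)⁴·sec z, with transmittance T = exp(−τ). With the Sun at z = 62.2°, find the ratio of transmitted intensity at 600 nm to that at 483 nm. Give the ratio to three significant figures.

1.20

Airmass: sec 62.2° = 2.1441.
τ(600 nm) = 0.127 × (500/600)⁴ × 2.1441 = 0.127 × 0.4823 × 2.1441 = 0.1313.
τ(483 nm) = 0.127 × (500/483)⁴ × 2.1441 = 0.127 × 1.1484 × 2.1441 = 0.3127.
T(600)/T(483) = exp(τ_B − τ_A) = exp(0.1814) = 1.1989.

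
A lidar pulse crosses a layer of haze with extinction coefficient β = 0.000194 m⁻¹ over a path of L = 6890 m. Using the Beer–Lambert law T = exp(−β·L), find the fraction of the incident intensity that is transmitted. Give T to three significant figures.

τ = β·L = 0.000194 × 6890 = 1.3367.
T = exp(−1.3367) = 0.2627.

0.263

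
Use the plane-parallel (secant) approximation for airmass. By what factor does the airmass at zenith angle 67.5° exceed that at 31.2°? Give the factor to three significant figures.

2.24

X(67.5°)/X(31.2°) = sec 67.5° / sec 31.2° = cos 31.2° / cos 67.5° = 0.8554/0.3827 = 2.2352.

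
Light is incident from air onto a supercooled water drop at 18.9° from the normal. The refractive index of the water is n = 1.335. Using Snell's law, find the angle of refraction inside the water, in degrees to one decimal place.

14.0°

Snell: sin θ_r = sin θ_i / n = sin 18.9° / 1.335 = 0.3239 / 1.335 = 0.2426.
θ_r = arcsin(0.2426) = 14.04°.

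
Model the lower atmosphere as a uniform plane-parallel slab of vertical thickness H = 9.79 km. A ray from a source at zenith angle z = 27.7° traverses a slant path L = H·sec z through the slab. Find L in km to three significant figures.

sec z = 1/cos 27.7° = 1.1294.
L = 9.79 × 1.1294 = 11.057 km.

11.1 km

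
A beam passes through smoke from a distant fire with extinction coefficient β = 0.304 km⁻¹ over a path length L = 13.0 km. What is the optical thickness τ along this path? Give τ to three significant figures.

τ = β·L = 0.304 × 13.0 = 3.9520.

3.95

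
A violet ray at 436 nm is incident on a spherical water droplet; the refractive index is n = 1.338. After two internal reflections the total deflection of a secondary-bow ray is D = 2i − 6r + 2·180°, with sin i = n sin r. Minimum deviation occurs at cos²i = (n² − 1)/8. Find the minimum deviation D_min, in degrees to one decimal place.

cos²i = (1.79024 − 1)/8 = 0.09878; i = arccos(0.31429) = 71.682°.
sin r = sin 71.682°/1.338 = 0.70951; r = 45.195°.
D_min = 2·71.682° − 6·45.195° + 360° = 232.193°.

232.2°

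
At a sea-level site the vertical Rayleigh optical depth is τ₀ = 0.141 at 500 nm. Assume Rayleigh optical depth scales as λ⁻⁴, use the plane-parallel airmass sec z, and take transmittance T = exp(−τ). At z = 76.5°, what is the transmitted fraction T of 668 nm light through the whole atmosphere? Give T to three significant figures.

sec 76.5° = 4.2837.
τ = 0.141 × (500/668)⁴ × 4.2837 = 0.141 × 0.3139 × 4.2837 = 0.1896.
T = exp(−0.1896) = 0.8273.

0.827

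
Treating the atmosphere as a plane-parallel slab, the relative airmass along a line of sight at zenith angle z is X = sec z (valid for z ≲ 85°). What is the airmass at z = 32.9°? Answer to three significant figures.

X = sec z = 1/cos 32.9° = 1/0.8396 = 1.1910.

1.19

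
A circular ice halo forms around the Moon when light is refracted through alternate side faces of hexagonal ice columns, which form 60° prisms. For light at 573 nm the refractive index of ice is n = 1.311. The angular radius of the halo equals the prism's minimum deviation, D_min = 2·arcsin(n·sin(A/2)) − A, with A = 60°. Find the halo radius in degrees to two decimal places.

n·sin(A/2) = 1.311 × sin 30° = 1.311 × 0.5000 = 0.6555.
D_min = 2·arcsin(0.6555) − 60° = 2 × 40.958° − 60° = 21.915°.

21.92°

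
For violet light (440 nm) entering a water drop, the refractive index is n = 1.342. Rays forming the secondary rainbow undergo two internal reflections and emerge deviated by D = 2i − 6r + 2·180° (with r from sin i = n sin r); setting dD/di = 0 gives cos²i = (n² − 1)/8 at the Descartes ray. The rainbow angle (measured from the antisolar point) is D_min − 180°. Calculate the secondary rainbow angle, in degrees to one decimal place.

cos²i = (1.80096 − 1)/8 = 0.10012; i = arccos(0.31642) = 71.554°.
sin r = sin 71.554°/1.342 = 0.70687; r = 44.981°.
D_min = 2·71.554° − 6·44.981° + 360° = 233.222°.
Rainbow angle = D_min − 180° = 53.222°.

53.2°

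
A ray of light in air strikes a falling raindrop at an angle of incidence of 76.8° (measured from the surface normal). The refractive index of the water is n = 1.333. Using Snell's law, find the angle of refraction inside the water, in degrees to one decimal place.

46.9°

Snell: sin θ_r = sin θ_i / n = sin 76.8° / 1.333 = 0.9736 / 1.333 = 0.7304.
θ_r = arcsin(0.7304) = 46.92°.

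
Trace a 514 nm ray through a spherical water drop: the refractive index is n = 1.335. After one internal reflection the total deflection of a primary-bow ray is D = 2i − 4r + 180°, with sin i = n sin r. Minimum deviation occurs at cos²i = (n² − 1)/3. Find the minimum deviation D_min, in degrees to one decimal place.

138.2°

cos²i = (1.78222 − 1)/3 = 0.26074; i = arccos(0.51063) = 59.294°.
sin r = sin 59.294°/1.335 = 0.64405; r = 40.094°.
D_min = 2·59.294° − 4·40.094° + 180° = 138.212°.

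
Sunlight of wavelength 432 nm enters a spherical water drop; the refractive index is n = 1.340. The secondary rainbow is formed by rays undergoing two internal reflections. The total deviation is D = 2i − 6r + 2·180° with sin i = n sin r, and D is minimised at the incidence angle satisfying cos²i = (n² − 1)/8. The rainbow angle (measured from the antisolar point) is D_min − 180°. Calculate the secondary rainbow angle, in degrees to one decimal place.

cos²i = (1.79560 − 1)/8 = 0.09945; i = arccos(0.31536) = 71.618°.
sin r = sin 71.618°/1.340 = 0.70819; r = 45.088°.
D_min = 2·71.618° − 6·45.088° + 360° = 232.709°.
Rainbow angle = D_min − 180° = 52.709°.

52.7°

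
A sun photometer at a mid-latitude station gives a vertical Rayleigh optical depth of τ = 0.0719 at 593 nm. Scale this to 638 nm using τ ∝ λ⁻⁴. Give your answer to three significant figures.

τ(638 nm) = τ(593 nm) × (593/638)⁴ = 0.0719 × (0.9295)⁴ = 0.0719 × 0.7463 = 0.0537.

0.0537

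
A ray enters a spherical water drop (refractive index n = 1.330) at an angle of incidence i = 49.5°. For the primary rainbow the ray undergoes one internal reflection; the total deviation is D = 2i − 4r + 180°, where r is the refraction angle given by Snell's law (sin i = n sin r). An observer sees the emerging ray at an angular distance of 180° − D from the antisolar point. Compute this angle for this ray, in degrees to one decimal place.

40.5°

sin r = sin 49.5° / 1.330 = 0.7604/1.330 = 0.5717; r = 34.87°.
D = 2·49.5° − 4·34.87° + 180° = 99.00° − 139.48° + 180° = 139.52°.
Angle from antisolar point = 180° − D = 40.48°.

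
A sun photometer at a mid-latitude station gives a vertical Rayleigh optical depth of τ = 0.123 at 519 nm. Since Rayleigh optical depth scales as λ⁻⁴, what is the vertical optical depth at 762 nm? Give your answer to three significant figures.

τ(762 nm) = τ(519 nm) × (519/762)⁴ = 0.123 × (0.6811)⁴ = 0.123 × 0.2152 = 0.0265.

0.0265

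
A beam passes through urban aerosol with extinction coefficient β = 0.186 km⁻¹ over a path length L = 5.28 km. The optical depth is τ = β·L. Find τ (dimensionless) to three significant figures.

τ = β·L = 0.186 × 5.28 = 0.9821.

0.982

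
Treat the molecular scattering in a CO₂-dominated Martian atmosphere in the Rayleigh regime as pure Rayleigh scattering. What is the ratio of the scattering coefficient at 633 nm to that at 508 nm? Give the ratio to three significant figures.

0.415

Rayleigh scattering ∝ λ⁻⁴, so the ratio of coefficients is the inverse fourth power of the wavelength ratio.
σ(633)/σ(508) = (508/633)⁴ = (0.8025)⁴ = 0.4148.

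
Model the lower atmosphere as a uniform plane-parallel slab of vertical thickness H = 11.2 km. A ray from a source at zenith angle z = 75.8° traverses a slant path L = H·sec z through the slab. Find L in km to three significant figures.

45.7 km

sec z = 1/cos 75.8° = 4.0765.
L = 11.2 × 4.0765 = 45.657 km.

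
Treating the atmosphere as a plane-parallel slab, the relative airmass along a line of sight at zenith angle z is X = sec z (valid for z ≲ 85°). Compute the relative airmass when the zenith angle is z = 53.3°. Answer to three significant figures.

1.67

X = sec z = 1/cos 53.3° = 1/0.5976 = 1.6733.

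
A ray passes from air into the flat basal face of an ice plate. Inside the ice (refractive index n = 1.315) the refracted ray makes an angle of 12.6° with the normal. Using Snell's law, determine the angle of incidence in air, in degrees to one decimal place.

Snell: sin θ_i = n · sin θ_r = 1.315 × sin 12.6° = 1.315 × 0.2181 = 0.2869.
θ_i = arcsin(0.2869) = 16.67°.

16.7°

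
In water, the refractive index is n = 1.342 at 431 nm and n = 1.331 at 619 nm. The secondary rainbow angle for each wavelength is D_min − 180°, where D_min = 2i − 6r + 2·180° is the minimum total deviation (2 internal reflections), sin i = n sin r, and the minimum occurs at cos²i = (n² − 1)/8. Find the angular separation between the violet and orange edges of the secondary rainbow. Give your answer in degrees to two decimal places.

2.86°

At 431 nm (n = 1.342): cos²i = 0.10012 → i = 71.554°, r = 44.981°, D_min = 233.222°, rainbow angle = 53.222°.
At 619 nm (n = 1.331): cos²i = 0.09645 → i = 71.907°, r = 45.575°, D_min = 230.365°, rainbow angle = 50.365°.
Angular width = |53.222° − 50.365°| = 2.857°.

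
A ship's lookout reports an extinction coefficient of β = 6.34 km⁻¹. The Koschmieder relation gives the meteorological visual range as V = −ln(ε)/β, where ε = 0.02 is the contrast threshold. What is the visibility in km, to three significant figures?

0.617 km

V = −ln(0.02) / 6.34 = 3.912 / 6.34 = 0.6170 km.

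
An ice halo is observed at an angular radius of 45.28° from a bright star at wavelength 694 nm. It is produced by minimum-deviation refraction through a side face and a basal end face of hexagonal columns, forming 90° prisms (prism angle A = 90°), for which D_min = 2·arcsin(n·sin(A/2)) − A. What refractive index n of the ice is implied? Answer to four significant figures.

1.308

Rearranging: n = sin((D_min + A)/2) / sin(A/2).
(D_min + A)/2 = (45.28° + 90°)/2 = 67.640°.
n = sin 67.640° / sin 45° = 0.9248 / 0.7071 = 1.3079.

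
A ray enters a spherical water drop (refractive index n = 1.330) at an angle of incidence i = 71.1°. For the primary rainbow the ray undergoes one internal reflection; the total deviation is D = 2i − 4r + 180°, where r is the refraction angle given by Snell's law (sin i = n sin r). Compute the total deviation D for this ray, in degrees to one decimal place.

sin r = sin 71.1° / 1.330 = 0.9461/1.330 = 0.7113; r = 45.34°.
D = 2·71.1° − 4·45.34° + 180° = 142.20° − 181.38° + 180° = 140.82°.

140.8°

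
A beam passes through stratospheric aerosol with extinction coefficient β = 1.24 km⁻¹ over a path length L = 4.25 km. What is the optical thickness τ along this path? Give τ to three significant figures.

τ = β·L = 1.24 × 4.25 = 5.2700.

5.27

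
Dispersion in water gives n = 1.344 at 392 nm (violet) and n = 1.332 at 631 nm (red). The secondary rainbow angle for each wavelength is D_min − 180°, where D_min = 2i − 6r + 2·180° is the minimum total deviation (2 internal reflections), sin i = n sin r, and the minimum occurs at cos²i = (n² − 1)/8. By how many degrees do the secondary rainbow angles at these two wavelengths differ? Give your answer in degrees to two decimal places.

At 392 nm (n = 1.344): cos²i = 0.10079 → i = 71.490°, r = 44.874°, D_min = 233.733°, rainbow angle = 53.733°.
At 631 nm (n = 1.332): cos²i = 0.09678 → i = 71.875°, r = 45.520°, D_min = 230.628°, rainbow angle = 50.628°.
Angular width = |53.733° − 50.628°| = 3.104°.

3.10°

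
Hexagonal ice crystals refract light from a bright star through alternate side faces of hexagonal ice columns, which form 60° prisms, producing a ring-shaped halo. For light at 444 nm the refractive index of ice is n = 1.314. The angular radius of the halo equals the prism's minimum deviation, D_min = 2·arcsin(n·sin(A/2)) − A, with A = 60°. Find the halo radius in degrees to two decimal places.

22.14°

n·sin(A/2) = 1.314 × sin 30° = 1.314 × 0.5000 = 0.6570.
D_min = 2·arcsin(0.6570) − 60° = 2 × 41.071° − 60° = 22.143°.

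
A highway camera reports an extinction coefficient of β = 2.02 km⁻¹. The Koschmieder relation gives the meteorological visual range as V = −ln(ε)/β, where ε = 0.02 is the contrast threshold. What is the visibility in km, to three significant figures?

1.94 km

V = −ln(0.02) / 2.02 = 3.912 / 2.02 = 1.9366 km.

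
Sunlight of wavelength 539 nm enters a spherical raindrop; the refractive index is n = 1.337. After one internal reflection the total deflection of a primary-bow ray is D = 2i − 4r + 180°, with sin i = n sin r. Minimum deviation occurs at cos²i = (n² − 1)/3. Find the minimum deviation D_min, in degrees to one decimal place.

138.5°

cos²i = (1.78757 − 1)/3 = 0.26252; i = arccos(0.51237) = 59.178°.
sin r = sin 59.178°/1.337 = 0.64231; r = 39.964°.
D_min = 2·59.178° − 4·39.964° + 180° = 138.500°.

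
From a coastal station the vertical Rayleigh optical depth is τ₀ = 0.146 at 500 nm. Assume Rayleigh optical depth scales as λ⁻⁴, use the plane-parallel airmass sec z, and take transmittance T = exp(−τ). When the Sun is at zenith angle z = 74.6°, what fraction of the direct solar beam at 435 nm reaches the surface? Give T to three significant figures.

0.383

sec 74.6° = 3.7657.
τ = 0.146 × (500/435)⁴ × 3.7657 = 0.146 × 1.7455 × 3.7657 = 0.9597.
T = exp(−0.9597) = 0.3830.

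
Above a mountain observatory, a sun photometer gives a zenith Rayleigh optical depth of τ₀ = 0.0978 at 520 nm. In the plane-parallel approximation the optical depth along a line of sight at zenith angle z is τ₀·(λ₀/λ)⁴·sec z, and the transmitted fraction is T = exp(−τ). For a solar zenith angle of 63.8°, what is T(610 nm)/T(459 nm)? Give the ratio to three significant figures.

Airmass: sec 63.8° = 2.2650.
τ(610 nm) = 0.0978 × (520/610)⁴ × 2.2650 = 0.0978 × 0.5281 × 2.2650 = 0.1170.
τ(459 nm) = 0.0978 × (520/459)⁴ × 2.2650 = 0.0978 × 1.6473 × 2.2650 = 0.3649.
T(610)/T(459) = exp(τ_B − τ_A) = exp(0.2479) = 1.2814.

1.28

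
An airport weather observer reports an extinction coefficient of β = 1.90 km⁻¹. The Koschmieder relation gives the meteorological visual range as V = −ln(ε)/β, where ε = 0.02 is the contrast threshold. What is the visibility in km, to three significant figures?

2.06 km

V = −ln(0.02) / 1.90 = 3.912 / 1.90 = 2.0590 km.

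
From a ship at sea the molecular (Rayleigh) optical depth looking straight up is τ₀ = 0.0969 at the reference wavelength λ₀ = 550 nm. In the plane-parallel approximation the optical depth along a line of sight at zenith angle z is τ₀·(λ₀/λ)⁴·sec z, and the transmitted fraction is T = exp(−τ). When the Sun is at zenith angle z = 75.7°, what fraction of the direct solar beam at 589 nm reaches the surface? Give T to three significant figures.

sec 75.7° = 4.0486.
τ = 0.0969 × (550/589)⁴ × 4.0486 = 0.0969 × 0.7603 × 4.0486 = 0.2983.
T = exp(−0.2983) = 0.7421.

0.742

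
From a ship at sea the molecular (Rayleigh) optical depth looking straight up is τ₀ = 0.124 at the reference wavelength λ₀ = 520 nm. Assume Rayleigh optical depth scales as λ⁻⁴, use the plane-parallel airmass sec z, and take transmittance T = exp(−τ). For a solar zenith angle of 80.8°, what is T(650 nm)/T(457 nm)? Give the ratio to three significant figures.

Airmass: sec 80.8° = 6.2546.
τ(650 nm) = 0.124 × (520/650)⁴ × 6.2546 = 0.124 × 0.4096 × 6.2546 = 0.3177.
τ(457 nm) = 0.124 × (520/457)⁴ × 6.2546 = 0.124 × 1.6763 × 6.2546 = 1.3001.
T(650)/T(457) = exp(τ_B − τ_A) = exp(0.9824) = 2.6709.

2.67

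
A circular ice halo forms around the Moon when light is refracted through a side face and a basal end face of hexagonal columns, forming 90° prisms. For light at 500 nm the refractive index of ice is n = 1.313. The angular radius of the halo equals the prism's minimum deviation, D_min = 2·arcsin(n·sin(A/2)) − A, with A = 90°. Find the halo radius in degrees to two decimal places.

n·sin(A/2) = 1.313 × sin 45° = 1.313 × 0.7071 = 0.9284.
D_min = 2·arcsin(0.9284) − 90° = 2 × 68.192° − 90° = 46.383°.

46.38°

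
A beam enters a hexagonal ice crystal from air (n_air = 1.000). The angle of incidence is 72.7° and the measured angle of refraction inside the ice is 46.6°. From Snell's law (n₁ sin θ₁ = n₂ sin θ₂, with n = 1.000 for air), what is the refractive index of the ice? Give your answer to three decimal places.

n = sin θ_i / sin θ_r = sin 72.7° / sin 46.6° = 0.9548 / 0.7266 = 1.3141.

1.314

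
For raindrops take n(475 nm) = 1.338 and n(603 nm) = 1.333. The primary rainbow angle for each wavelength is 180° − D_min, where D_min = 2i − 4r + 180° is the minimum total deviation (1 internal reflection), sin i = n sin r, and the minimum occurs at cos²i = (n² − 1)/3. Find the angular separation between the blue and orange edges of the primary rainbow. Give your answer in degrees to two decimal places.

0.72°

At 475 nm (n = 1.338): cos²i = 0.26341 → i = 59.120°, r = 39.899°, D_min = 138.643°, rainbow angle = 41.357°.
At 603 nm (n = 1.333): cos²i = 0.25896 → i = 59.410°, r = 40.225°, D_min = 137.922°, rainbow angle = 42.078°.
Angular width = |41.357° − 42.078°| = 0.722°.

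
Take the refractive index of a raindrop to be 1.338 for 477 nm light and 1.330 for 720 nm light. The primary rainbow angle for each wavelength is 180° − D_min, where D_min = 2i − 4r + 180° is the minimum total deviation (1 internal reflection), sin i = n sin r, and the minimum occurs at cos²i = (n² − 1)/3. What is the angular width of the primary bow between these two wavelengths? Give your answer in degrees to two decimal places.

At 477 nm (n = 1.338): cos²i = 0.26341 → i = 59.120°, r = 39.899°, D_min = 138.643°, rainbow angle = 41.357°.
At 720 nm (n = 1.330): cos²i = 0.25630 → i = 59.585°, r = 40.422°, D_min = 137.484°, rainbow angle = 42.516°.
Angular width = |41.357° − 42.516°| = 1.160°.

1.16°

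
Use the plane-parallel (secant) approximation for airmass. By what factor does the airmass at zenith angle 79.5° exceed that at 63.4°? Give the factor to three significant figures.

2.46

X(79.5°)/X(63.4°) = sec 79.5° / sec 63.4° = cos 63.4° / cos 79.5° = 0.4478/0.1822 = 2.4570.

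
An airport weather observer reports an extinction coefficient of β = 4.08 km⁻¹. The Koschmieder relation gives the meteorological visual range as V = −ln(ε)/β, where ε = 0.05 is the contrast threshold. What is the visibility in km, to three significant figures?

V = −ln(0.05) / 4.08 = 2.996 / 4.08 = 0.7342 km.

0.734 km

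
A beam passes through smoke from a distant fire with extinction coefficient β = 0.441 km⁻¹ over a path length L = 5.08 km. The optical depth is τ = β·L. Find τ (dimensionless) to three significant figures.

2.24

τ = β·L = 0.441 × 5.08 = 2.2403.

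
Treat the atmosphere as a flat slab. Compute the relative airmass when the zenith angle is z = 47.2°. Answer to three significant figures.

1.47

X = sec z = 1/cos 47.2° = 1/0.6794 = 1.4718.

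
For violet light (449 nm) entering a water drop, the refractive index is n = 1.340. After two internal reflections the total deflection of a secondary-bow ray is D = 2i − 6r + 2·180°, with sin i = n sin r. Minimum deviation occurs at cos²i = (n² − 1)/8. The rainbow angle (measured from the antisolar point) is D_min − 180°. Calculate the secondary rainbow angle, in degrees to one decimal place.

cos²i = (1.79560 − 1)/8 = 0.09945; i = arccos(0.31536) = 71.618°.
sin r = sin 71.618°/1.340 = 0.70819; r = 45.088°.
D_min = 2·71.618° − 6·45.088° + 360° = 232.709°.
Rainbow angle = D_min − 180° = 52.709°.

52.7°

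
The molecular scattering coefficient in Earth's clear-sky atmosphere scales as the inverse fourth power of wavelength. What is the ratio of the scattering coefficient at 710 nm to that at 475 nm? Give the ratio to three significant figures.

Rayleigh scattering ∝ λ⁻⁴, so the ratio of coefficients is the inverse fourth power of the wavelength ratio.
σ(710)/σ(475) = (475/710)⁴ = (0.6690)⁴ = 0.2003.

0.200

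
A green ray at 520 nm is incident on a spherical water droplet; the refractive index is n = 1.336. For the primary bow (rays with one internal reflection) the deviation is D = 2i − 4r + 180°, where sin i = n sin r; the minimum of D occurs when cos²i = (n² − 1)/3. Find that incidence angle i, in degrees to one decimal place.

cos²i = (1.336² − 1)/3 = (1.78490 − 1)/3 = 0.26163.
cos i = 0.51150, so i = 59.236°.

59.2°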